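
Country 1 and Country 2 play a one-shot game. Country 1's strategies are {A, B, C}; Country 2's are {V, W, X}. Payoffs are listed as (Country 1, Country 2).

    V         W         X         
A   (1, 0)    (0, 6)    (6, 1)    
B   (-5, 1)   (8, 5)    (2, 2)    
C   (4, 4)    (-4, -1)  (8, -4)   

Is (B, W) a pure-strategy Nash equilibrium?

Holding Country 2 at W: Country 1 gets 8 from B, versus 0 from A, -4 from C. No profitable deviation for Country 1.
Holding Country 1 at B: Country 2 gets 5 from W, versus 1 from V, 2 from X. No profitable deviation for Country 2 either.

Yes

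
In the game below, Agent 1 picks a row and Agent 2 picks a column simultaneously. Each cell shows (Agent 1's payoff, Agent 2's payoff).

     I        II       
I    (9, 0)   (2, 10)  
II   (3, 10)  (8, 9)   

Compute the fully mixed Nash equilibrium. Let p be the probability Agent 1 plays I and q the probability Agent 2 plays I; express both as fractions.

p = 1/11, q = 1/2

Each player's mixing probability is pinned down by making the *other* player indifferent.
Agent 2 indifferent between I and II: p·0 + (1−p)·10 = p·10 + (1−p)·9 ⟹ 10 + (-10)p = 9 + 1p ⟹ p = 1/11.
Agent 1 indifferent between I and II: q·9 + (1−q)·2 = q·3 + (1−q)·8 ⟹ 2 + 7q = 8 + (-5)q ⟹ q = 1/2.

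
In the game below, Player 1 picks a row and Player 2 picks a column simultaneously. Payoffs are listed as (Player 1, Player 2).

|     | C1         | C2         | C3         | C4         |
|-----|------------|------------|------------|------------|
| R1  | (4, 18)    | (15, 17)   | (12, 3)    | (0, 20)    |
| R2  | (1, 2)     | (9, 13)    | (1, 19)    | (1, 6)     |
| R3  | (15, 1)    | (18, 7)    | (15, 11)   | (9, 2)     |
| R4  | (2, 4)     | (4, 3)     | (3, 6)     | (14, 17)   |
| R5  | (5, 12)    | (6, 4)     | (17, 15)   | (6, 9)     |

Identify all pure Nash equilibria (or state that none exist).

(R4, C4) and (R5, C3)

Check mutual best responses: a cell is a NE iff neither player can gain by unilaterally deviating.
Player 1's best responses — vs C1: R3 (payoff 15); vs C2: R3 (payoff 18); vs C3: R5 (payoff 17); vs C4: R4 (payoff 14).
Player 2's best responses — vs R1: C4 (payoff 20); vs R2: C3 (payoff 19); vs R3: C3 (payoff 11); vs R4: C4 (payoff 17); vs R5: C3 (payoff 15).
Mutual best responses occur at (R4, C4) and (R5, C3); at each, neither player gains by switching.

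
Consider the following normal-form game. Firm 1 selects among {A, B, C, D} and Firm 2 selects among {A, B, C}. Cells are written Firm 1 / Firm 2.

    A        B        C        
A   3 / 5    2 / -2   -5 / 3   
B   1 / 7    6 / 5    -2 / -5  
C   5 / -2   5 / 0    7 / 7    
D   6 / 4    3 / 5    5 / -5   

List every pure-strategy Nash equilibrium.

(C, C)

Find each player's best response to every opponent strategy; NE are the intersections.
Firm 1's best responses — vs A: D (payoff 6); vs B: B (payoff 6); vs C: C (payoff 7).
Firm 2's best responses — vs A: A (payoff 5); vs B: A (payoff 7); vs C: C (payoff 7); vs D: B (payoff 5).
The only mutual best response is (C, C); neither player gains by switching there.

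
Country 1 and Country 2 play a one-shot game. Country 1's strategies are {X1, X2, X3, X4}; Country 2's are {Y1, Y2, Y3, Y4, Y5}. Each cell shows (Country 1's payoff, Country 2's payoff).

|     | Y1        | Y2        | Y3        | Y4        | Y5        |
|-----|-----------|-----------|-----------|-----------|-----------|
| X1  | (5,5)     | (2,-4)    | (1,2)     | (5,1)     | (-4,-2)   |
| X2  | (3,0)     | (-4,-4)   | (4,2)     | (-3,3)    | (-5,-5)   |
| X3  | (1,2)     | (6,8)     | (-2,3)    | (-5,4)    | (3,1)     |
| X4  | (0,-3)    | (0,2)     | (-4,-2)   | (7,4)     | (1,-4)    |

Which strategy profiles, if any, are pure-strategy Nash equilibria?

(X1, Y1), (X3, Y2), and (X4, Y4)

A profile is a Nash equilibrium when each player is best-responding to the other.
Country 1's best responses — vs Y1: X1 (payoff 5); vs Y2: X3 (payoff 6); vs Y3: X2 (payoff 4); vs Y4: X4 (payoff 7); vs Y5: X3 (payoff 3).
Country 2's best responses — vs X1: Y1 (payoff 5); vs X2: Y4 (payoff 3); vs X3: Y2 (payoff 8); vs X4: Y4 (payoff 4).
Mutual best responses occur at (X1, Y1), (X3, Y2), and (X4, Y4); at each, neither player gains by switching.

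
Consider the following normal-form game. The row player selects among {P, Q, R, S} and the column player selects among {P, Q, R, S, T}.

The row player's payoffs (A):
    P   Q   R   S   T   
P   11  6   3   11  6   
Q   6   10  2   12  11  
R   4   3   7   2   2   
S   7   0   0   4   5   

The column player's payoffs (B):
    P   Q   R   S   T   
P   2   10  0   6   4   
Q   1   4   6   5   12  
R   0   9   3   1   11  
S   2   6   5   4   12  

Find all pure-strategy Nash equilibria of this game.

A profile is a Nash equilibrium when each player is best-responding to the other.
The row player's best responses — vs P: P (payoff 11); vs Q: Q (payoff 10); vs R: R (payoff 7); vs S: Q (payoff 12); vs T: Q (payoff 11).
The column player's best responses — vs P: Q (payoff 10); vs Q: T (payoff 12); vs R: T (payoff 11); vs S: T (payoff 12).
The only mutual best response is (Q, T); neither player gains by switching there.

(Q, T)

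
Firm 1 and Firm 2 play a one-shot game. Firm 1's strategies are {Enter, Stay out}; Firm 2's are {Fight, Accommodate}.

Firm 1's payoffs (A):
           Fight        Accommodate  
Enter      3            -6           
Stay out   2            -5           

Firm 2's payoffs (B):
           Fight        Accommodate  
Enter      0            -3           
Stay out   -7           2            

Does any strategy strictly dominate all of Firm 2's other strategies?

Check whether one of Firm 2's strategies beats all alternatives regardless of what the opponent does.
Fight is not dominant: against Stay out, Accommodate gives 2 > -7.
Accommodate is not dominant: against Enter, Fight gives 0 > -3.
No single strategy is best against every opponent action.

No strictly dominant strategy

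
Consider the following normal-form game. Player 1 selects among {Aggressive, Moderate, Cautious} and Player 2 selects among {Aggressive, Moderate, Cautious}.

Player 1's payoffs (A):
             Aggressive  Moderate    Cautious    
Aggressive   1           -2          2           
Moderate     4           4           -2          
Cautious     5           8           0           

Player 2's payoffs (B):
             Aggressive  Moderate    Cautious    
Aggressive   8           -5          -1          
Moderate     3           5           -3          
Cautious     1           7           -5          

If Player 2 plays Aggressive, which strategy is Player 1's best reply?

With Player 2 fixed at Aggressive, Player 1's payoffs are: Aggressive → 1, Moderate → 4, Cautious → 5.
The maximum is 5, achieved by Cautious.

Cautious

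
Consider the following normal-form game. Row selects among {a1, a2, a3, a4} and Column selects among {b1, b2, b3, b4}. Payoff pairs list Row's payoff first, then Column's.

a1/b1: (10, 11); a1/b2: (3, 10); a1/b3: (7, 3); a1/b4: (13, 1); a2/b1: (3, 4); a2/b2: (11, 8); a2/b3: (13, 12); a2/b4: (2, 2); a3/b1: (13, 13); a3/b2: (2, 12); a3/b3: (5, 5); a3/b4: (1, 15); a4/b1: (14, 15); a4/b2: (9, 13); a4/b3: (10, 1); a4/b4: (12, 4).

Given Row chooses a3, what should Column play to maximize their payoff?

b4

With Row fixed at a3, Column's payoffs are: b1 → 13, b2 → 12, b3 → 5, b4 → 15.
The maximum is 15, achieved by b4.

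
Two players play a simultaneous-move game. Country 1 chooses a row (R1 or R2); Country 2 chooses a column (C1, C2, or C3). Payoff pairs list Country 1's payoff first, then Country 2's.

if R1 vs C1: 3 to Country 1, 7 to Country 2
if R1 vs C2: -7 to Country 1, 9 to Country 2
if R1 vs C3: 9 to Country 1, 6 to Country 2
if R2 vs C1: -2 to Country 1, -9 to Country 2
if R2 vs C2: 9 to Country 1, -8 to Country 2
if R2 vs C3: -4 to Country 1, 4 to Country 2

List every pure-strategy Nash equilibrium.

No pure-strategy Nash equilibrium

A profile is a Nash equilibrium when each player is best-responding to the other.
Country 1's best responses — vs C1: R1 (payoff 3); vs C2: R2 (payoff 9); vs C3: R1 (payoff 9).
Country 2's best responses — vs R1: C2 (payoff 9); vs R2: C3 (payoff 4).
No cell has both players best-responding. For instance, Country 1's best reply to C2 is R2, but against R2 Country 2 prefers C3 over C2.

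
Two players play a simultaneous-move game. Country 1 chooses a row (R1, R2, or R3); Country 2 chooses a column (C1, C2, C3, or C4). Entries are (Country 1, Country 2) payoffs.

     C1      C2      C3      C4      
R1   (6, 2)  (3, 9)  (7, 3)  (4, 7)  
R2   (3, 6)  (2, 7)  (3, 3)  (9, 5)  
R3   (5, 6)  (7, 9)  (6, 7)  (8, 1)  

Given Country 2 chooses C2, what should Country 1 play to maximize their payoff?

R3

With Country 2 fixed at C2, Country 1's payoffs are: R1 → 3, R2 → 2, R3 → 7.
The maximum is 7, achieved by R3.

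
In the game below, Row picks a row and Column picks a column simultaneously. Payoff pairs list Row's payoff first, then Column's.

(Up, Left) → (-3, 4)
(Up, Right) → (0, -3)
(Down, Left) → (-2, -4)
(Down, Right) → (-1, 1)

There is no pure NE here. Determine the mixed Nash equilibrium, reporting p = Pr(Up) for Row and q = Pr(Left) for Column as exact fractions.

Each player's mixing probability is pinned down by making the *other* player indifferent.
Column indifferent between Left and Right: p·4 + (1−p)·(-4) = p·(-3) + (1−p)·1 ⟹ (-4) + 8p = 1 + (-4)p ⟹ p = 5/12.
Row indifferent between Up and Down: q·(-3) + (1−q)·0 = q·(-2) + (1−q)·(-1) ⟹ 0 + (-3)q = (-1) + (-1)q ⟹ q = 1/2.

p = 5/12, q = 1/2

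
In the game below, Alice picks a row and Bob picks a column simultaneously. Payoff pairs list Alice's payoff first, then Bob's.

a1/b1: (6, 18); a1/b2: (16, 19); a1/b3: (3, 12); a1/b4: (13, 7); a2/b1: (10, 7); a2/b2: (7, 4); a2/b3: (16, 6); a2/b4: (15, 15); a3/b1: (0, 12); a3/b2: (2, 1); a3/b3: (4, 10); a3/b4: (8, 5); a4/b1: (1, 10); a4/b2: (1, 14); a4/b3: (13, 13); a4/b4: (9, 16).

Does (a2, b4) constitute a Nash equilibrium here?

Holding Bob at b4: Alice gets 15 from a2, versus 13 from a1, 8 from a3, 9 from a4. No profitable deviation for Alice.
Holding Alice at a2: Bob gets 15 from b4, versus 7 from b1, 4 from b2, 6 from b3. No profitable deviation for Bob either.

Yes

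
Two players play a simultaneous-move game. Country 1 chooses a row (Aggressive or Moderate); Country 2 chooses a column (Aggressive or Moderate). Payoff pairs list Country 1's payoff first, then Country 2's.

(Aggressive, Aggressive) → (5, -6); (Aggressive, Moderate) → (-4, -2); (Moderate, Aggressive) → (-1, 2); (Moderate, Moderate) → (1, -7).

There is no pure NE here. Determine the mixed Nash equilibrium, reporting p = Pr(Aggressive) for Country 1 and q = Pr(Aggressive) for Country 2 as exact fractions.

p = 9/13, q = 5/11

In a mixed NE each player is indifferent between their pure strategies, so the opponent's mix sets the indifference.
Country 2 indifferent between Aggressive and Moderate: p·(-6) + (1−p)·2 = p·(-2) + (1−p)·(-7) ⟹ 2 + (-8)p = (-7) + 5p ⟹ p = 9/13.
Country 1 indifferent between Aggressive and Moderate: q·5 + (1−q)·(-4) = q·(-1) + (1−q)·1 ⟹ (-4) + 9q = 1 + (-2)q ⟹ q = 5/11.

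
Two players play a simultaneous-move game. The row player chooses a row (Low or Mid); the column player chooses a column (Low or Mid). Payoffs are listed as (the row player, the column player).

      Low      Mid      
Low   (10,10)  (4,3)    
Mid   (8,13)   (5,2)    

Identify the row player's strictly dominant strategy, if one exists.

A strategy is strictly dominant if it gives the row player a strictly higher payoff than every other strategy, against every choice by the opponent.
Low is not dominant: against Mid, Mid gives 5 > 4.
Mid is not dominant: against Low, Low gives 10 > 8.
No single strategy is best against every opponent action.

None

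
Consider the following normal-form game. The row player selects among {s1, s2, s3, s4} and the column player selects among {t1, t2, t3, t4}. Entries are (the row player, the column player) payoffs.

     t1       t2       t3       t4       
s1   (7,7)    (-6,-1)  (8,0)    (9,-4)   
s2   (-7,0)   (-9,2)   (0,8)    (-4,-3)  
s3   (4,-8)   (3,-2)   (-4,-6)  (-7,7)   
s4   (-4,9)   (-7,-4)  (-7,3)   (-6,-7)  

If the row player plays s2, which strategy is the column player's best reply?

With the row player fixed at s2, the column player's payoffs are: t1 → 0, t2 → 2, t3 → 8, t4 → -3.
The maximum is 8, achieved by t3.

t3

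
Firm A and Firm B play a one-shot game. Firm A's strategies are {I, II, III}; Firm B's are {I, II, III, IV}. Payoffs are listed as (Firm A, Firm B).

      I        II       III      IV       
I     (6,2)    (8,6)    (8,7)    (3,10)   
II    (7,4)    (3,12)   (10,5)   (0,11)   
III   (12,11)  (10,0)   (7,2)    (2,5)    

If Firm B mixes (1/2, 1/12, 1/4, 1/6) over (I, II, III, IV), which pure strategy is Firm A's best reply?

Compute Firm A's expected payoff from each pure strategy against the given mix.
I: (1/2)·6 + (1/12)·8 + (1/4)·8 + (1/6)·3 = 37/6
II: (1/2)·7 + (1/12)·3 + (1/4)·10 + (1/6)·0 = 25/4
III: (1/2)·12 + (1/12)·10 + (1/4)·7 + (1/6)·2 = 107/12
Highest expected payoff is 107/12, from III.

III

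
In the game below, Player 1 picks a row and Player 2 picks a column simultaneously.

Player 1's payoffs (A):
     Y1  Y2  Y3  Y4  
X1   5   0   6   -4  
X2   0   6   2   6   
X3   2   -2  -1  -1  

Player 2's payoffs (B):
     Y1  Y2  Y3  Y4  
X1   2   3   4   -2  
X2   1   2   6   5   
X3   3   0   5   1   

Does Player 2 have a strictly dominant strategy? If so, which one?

A strategy is strictly dominant if it gives Player 2 a strictly higher payoff than every other strategy, against every choice by the opponent.
Y3 strictly dominates: vs X1: 4 > each of {2, 3, -2}; vs X2: 6 > each of {1, 2, 5}; vs X3: 5 > each of {3, 0, 1}.

Y3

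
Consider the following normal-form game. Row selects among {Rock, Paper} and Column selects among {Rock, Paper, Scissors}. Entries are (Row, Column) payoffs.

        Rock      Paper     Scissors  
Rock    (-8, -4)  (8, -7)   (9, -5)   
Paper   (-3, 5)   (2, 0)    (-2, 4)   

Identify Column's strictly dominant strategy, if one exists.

A strategy is strictly dominant if it gives Column a strictly higher payoff than every other strategy, against every choice by the opponent.
Rock strictly dominates: vs Rock: -4 > each of {-7, -5}; vs Paper: 5 > each of {0, 4}.

Rock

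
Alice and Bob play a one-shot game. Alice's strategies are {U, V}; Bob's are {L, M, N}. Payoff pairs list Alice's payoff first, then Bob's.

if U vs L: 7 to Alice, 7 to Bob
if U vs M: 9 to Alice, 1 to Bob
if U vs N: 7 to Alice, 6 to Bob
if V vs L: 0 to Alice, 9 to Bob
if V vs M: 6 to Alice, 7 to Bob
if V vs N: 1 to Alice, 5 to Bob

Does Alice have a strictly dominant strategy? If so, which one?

U

Check whether one of Alice's strategies beats all alternatives regardless of what the opponent does.
U strictly dominates: vs L: 7 > 0; vs M: 9 > 6; vs N: 7 > 1.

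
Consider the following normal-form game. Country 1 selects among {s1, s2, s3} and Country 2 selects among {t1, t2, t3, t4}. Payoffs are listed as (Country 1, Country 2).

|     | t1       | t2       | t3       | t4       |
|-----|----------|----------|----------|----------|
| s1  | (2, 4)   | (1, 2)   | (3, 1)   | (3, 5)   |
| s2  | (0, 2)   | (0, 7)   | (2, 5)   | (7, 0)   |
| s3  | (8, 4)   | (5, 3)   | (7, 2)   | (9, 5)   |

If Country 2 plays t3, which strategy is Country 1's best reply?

With Country 2 fixed at t3, Country 1's payoffs are: s1 → 3, s2 → 2, s3 → 7.
The maximum is 7, achieved by s3.

s3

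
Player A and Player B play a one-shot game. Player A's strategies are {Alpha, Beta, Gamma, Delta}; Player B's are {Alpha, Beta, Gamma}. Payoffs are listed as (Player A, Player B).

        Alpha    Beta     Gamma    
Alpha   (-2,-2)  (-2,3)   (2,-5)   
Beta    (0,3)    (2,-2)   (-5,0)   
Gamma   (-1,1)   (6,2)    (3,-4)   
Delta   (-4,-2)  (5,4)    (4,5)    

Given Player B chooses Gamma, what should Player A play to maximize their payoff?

With Player B fixed at Gamma, Player A's payoffs are: Alpha → 2, Beta → -5, Gamma → 3, Delta → 4.
The maximum is 4, achieved by Delta.

Delta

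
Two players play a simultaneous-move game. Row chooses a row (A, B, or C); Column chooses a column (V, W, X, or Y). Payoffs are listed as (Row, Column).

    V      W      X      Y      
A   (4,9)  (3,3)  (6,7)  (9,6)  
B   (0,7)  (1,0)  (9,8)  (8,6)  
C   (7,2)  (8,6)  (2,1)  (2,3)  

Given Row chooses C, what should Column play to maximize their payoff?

W

With Row fixed at C, Column's payoffs are: V → 2, W → 6, X → 1, Y → 3.
The maximum is 6, achieved by W.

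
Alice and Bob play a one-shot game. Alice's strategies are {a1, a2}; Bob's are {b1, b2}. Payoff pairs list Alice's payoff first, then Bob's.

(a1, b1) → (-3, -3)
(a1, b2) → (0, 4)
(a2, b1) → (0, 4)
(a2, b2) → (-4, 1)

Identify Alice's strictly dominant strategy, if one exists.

No strictly dominant strategy

A strategy is strictly dominant if it gives Alice a strictly higher payoff than every other strategy, against every choice by the opponent.
a1 is not dominant: against b1, a2 gives 0 > -3.
a2 is not dominant: against b2, a1 gives 0 > -4.
No single strategy is best against every opponent action.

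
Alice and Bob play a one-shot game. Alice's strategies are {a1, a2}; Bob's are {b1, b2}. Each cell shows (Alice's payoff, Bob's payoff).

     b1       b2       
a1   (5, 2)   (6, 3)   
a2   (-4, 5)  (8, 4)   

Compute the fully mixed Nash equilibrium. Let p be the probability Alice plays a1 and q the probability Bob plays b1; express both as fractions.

p = 1/2, q = 2/11

In a mixed NE each player is indifferent between their pure strategies, so the opponent's mix sets the indifference.
Bob indifferent between b1 and b2: p·2 + (1−p)·5 = p·3 + (1−p)·4 ⟹ 5 + (-3)p = 4 + (-1)p ⟹ p = 1/2.
Alice indifferent between a1 and a2: q·5 + (1−q)·6 = q·(-4) + (1−q)·8 ⟹ 6 + (-1)q = 8 + (-12)q ⟹ q = 2/11.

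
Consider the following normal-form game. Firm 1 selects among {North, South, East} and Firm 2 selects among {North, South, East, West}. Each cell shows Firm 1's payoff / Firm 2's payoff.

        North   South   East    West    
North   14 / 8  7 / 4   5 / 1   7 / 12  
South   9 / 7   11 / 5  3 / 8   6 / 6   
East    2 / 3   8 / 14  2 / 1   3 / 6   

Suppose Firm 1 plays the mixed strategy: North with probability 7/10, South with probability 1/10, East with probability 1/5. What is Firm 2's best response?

Firm 2's best reply maximizes expected payoff against the mix.
North: (7/10)·8 + (1/10)·7 + (1/5)·3 = 69/10
South: (7/10)·4 + (1/10)·5 + (1/5)·14 = 61/10
East: (7/10)·1 + (1/10)·8 + (1/5)·1 = 17/10
West: (7/10)·12 + (1/10)·6 + (1/5)·6 = 51/5
Highest expected payoff is 51/5, from West.

West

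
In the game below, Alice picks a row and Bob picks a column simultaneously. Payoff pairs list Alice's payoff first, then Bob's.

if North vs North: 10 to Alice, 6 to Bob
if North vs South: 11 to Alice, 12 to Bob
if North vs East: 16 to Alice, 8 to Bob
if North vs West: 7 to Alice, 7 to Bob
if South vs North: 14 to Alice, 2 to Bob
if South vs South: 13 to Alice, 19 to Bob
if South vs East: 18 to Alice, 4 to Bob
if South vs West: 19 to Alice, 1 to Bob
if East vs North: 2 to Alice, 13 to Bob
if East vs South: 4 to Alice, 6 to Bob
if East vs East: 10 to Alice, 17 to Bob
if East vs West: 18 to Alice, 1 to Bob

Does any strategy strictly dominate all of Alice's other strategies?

Check whether one of Alice's strategies beats all alternatives regardless of what the opponent does.
South strictly dominates: vs North: 14 > each of {10, 2}; vs South: 13 > each of {11, 4}; vs East: 18 > each of {16, 10}; vs West: 19 > each of {7, 18}.

South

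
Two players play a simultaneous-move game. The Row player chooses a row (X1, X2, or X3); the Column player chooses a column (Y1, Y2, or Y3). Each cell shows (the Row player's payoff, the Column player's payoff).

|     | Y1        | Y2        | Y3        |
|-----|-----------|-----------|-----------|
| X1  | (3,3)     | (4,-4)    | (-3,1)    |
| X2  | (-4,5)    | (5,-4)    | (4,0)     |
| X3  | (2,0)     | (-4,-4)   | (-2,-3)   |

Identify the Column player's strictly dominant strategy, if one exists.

Check whether one of the Column player's strategies beats all alternatives regardless of what the opponent does.
Y1 strictly dominates: vs X1: 3 > each of {-4, 1}; vs X2: 5 > each of {-4, 0}; vs X3: 0 > each of {-4, -3}.

Y1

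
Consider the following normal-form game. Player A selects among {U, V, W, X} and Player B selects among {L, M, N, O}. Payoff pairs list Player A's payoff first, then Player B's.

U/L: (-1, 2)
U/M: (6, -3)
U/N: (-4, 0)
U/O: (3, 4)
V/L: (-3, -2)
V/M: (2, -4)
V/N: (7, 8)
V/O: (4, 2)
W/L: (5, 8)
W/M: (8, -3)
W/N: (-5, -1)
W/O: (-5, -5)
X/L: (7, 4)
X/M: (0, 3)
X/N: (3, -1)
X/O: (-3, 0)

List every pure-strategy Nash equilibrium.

Check mutual best responses: a cell is a NE iff neither player can gain by unilaterally deviating.
Player A's best responses — vs L: X (payoff 7); vs M: W (payoff 8); vs N: V (payoff 7); vs O: V (payoff 4).
Player B's best responses — vs U: O (payoff 4); vs V: N (payoff 8); vs W: L (payoff 8); vs X: L (payoff 4).
Mutual best responses occur at (V, N) and (X, L); at each, neither player gains by switching.

(V, N) and (X, L)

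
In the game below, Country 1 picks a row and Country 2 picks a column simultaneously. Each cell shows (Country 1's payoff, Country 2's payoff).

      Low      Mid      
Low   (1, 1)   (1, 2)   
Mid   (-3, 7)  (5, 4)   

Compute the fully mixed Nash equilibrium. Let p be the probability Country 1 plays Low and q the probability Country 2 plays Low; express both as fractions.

Each player's mixing probability is pinned down by making the *other* player indifferent.
Country 2 indifferent between Low and Mid: p·1 + (1−p)·7 = p·2 + (1−p)·4 ⟹ 7 + (-6)p = 4 + (-2)p ⟹ p = 3/4.
Country 1 indifferent between Low and Mid: q·1 + (1−q)·1 = q·(-3) + (1−q)·5 ⟹ 1 + 0q = 5 + (-8)q ⟹ q = 1/2.

p = 3/4, q = 1/2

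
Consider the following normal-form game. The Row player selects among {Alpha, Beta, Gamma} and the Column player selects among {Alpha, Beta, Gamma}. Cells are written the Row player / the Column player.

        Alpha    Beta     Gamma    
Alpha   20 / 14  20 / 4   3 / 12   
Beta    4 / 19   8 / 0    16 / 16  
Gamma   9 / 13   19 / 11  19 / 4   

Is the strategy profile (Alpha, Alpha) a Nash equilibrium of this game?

Yes

Holding the Column player at Alpha: the Row player gets 20 from Alpha, versus 4 from Beta, 9 from Gamma. No profitable deviation for the Row player.
Holding the Row player at Alpha: the Column player gets 14 from Alpha, versus 4 from Beta, 12 from Gamma. No profitable deviation for the Column player either.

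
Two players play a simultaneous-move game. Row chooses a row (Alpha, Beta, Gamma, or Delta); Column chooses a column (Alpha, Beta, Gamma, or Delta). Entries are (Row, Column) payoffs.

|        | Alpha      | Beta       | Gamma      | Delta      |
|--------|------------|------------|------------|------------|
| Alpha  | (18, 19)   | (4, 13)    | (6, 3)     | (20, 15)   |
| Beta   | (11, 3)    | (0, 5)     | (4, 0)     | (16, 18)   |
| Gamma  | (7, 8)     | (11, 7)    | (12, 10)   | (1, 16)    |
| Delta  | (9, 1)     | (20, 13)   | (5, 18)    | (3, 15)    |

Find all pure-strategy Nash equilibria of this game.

Check mutual best responses: a cell is a NE iff neither player can gain by unilaterally deviating.
Row's best responses — vs Alpha: Alpha (payoff 18); vs Beta: Delta (payoff 20); vs Gamma: Gamma (payoff 12); vs Delta: Alpha (payoff 20).
Column's best responses — vs Alpha: Alpha (payoff 19); vs Beta: Delta (payoff 18); vs Gamma: Delta (payoff 16); vs Delta: Gamma (payoff 18).
The only mutual best response is (Alpha, Alpha); neither player gains by switching there.

(Alpha, Alpha)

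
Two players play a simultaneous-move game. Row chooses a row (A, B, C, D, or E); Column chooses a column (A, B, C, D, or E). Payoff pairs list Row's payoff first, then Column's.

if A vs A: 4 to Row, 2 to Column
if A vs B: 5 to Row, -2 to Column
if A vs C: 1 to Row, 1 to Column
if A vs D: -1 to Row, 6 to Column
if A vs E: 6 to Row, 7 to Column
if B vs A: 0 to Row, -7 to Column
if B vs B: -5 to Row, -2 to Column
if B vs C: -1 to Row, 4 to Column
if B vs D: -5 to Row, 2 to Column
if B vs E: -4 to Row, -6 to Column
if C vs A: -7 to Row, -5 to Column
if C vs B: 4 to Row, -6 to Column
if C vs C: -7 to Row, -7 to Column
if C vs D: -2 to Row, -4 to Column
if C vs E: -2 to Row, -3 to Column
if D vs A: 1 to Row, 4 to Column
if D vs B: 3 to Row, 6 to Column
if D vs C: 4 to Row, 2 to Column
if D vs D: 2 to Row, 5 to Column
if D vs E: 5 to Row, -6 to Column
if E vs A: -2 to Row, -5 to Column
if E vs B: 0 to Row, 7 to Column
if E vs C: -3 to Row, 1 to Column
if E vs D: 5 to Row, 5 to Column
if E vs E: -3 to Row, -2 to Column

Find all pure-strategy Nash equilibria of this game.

Find each player's best response to every opponent strategy; NE are the intersections.
Row's best responses — vs A: A (payoff 4); vs B: A (payoff 5); vs C: D (payoff 4); vs D: E (payoff 5); vs E: A (payoff 6).
Column's best responses — vs A: E (payoff 7); vs B: C (payoff 4); vs C: E (payoff -3); vs D: B (payoff 6); vs E: B (payoff 7).
The only mutual best response is (A, E); neither player gains by switching there.

(A, E)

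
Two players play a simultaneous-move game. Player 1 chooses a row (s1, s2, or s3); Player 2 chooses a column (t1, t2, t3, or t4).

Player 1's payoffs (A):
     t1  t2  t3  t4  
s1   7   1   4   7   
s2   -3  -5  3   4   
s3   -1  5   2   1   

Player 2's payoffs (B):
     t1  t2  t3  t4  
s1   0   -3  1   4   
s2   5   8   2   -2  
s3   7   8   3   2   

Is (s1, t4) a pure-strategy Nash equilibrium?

Holding Player 2 at t4: Player 1 gets 7 from s1, versus 4 from s2, 1 from s3. No profitable deviation for Player 1.
Holding Player 1 at s1: Player 2 gets 4 from t4, versus 0 from t1, -3 from t2, 1 from t3. No profitable deviation for Player 2 either.

Yes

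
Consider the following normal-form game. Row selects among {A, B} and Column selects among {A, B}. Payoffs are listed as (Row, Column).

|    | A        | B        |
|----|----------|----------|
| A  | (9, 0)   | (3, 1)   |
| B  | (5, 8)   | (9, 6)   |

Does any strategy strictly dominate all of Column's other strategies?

A strategy is strictly dominant if it gives Column a strictly higher payoff than every other strategy, against every choice by the opponent.
A is not dominant: against A, B gives 1 > 0.
B is not dominant: against B, A gives 8 > 6.
No single strategy is best against every opponent action.

No strictly dominant strategy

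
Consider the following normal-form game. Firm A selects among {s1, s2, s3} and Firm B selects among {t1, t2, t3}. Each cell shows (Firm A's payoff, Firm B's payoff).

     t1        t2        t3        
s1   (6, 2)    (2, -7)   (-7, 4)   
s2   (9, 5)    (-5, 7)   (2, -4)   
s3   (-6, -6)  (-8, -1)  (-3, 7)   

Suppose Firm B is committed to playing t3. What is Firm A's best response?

With Firm B fixed at t3, Firm A's payoffs are: s1 → -7, s2 → 2, s3 → -3.
The maximum is 2, achieved by s2.

s2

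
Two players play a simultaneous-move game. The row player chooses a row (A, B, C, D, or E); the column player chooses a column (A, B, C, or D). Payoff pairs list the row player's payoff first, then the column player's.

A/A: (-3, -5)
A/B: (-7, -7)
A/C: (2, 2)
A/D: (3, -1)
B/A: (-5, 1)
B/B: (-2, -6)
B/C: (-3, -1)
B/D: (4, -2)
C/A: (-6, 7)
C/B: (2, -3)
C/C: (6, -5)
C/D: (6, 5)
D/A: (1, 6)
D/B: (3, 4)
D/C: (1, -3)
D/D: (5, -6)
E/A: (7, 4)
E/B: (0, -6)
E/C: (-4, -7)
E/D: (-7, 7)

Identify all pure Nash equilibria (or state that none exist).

No pure-strategy Nash equilibrium

Find each player's best response to every opponent strategy; NE are the intersections.
The row player's best responses — vs A: E (payoff 7); vs B: D (payoff 3); vs C: C (payoff 6); vs D: C (payoff 6).
The column player's best responses — vs A: C (payoff 2); vs B: A (payoff 1); vs C: A (payoff 7); vs D: A (payoff 6); vs E: D (payoff 7).
No cell has both players best-responding. For instance, the row player's best reply to D is C, but against C the column player prefers A over D.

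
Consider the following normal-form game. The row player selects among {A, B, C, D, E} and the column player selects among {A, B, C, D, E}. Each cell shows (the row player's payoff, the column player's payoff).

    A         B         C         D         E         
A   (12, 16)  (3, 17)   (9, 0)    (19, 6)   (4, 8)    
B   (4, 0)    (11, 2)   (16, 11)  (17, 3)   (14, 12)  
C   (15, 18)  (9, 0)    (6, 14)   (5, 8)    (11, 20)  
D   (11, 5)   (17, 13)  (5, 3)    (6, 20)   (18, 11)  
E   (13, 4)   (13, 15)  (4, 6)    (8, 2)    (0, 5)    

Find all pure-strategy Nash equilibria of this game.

There is no pure-strategy Nash equilibrium

Check mutual best responses: a cell is a NE iff neither player can gain by unilaterally deviating.
The row player's best responses — vs A: C (payoff 15); vs B: D (payoff 17); vs C: B (payoff 16); vs D: A (payoff 19); vs E: D (payoff 18).
The column player's best responses — vs A: B (payoff 17); vs B: E (payoff 12); vs C: E (payoff 20); vs D: D (payoff 20); vs E: B (payoff 15).
No cell has both players best-responding. For instance, the row player's best reply to E is D, but against D the column player prefers D over E.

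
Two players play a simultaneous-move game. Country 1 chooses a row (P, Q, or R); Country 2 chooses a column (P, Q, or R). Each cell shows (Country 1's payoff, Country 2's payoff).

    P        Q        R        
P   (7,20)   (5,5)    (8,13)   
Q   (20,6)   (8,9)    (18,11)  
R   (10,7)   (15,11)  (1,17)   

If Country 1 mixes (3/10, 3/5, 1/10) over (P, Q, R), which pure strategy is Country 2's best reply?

Country 2's best reply maximizes expected payoff against the mix.
P: (3/10)·20 + (3/5)·6 + (1/10)·7 = 103/10
Q: (3/10)·5 + (3/5)·9 + (1/10)·11 = 8
R: (3/10)·13 + (3/5)·11 + (1/10)·17 = 61/5
Highest expected payoff is 61/5, from R.

R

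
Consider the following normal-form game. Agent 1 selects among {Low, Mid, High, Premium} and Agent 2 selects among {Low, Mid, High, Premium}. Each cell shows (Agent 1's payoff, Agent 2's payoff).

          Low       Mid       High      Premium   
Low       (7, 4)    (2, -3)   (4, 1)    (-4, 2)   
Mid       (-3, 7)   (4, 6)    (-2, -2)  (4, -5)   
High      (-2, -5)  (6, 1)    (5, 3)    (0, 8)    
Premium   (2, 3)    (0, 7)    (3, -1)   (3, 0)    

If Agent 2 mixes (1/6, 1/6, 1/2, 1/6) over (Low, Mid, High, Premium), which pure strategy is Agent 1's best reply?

Compute Agent 1's expected payoff from each pure strategy against the given mix.
Low: (1/6)·7 + (1/6)·2 + (1/2)·4 + (1/6)·(-4) = 17/6
Mid: (1/6)·(-3) + (1/6)·4 + (1/2)·(-2) + (1/6)·4 = -1/6
High: (1/6)·(-2) + (1/6)·6 + (1/2)·5 + (1/6)·0 = 19/6
Premium: (1/6)·2 + (1/6)·0 + (1/2)·3 + (1/6)·3 = 7/3
Highest expected payoff is 19/6, from High.

High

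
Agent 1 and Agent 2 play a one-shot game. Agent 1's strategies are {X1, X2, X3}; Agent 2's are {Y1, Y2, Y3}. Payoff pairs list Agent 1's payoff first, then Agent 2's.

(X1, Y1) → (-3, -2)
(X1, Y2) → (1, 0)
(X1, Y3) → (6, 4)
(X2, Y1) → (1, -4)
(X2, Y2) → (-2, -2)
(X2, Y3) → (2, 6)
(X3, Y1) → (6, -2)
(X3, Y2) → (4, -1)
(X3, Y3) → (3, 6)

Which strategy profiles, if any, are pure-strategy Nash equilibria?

(X1, Y3)

Check mutual best responses: a cell is a NE iff neither player can gain by unilaterally deviating.
Agent 1's best responses — vs Y1: X3 (payoff 6); vs Y2: X3 (payoff 4); vs Y3: X1 (payoff 6).
Agent 2's best responses — vs X1: Y3 (payoff 4); vs X2: Y3 (payoff 6); vs X3: Y3 (payoff 6).
The only mutual best response is (X1, Y3); neither player gains by switching there.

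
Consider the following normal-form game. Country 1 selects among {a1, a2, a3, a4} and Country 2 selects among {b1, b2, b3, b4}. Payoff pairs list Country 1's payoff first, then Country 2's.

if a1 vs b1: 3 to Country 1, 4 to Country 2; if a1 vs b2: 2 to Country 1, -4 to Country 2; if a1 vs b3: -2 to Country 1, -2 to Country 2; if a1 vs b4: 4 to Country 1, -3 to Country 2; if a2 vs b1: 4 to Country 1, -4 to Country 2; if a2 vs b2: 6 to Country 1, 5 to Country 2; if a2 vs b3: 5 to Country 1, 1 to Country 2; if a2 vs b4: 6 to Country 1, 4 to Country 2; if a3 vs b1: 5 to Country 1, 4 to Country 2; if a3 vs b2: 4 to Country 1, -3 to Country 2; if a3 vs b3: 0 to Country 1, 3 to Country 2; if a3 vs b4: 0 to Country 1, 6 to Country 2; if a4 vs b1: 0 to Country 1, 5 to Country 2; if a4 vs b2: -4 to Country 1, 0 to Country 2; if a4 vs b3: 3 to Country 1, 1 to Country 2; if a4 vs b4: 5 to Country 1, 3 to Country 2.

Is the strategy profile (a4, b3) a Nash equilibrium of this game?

Holding Country 2 at b3: Country 1 gets 3 from a4 but could get 5 by switching to a2. Country 1 has a profitable deviation.

No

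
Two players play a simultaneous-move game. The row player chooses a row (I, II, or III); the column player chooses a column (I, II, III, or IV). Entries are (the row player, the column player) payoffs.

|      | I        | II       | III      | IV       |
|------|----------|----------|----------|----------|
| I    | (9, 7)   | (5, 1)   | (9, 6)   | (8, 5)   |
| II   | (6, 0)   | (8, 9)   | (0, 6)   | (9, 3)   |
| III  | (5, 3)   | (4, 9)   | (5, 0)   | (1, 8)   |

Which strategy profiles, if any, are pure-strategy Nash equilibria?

(I, I) and (II, II)

Check mutual best responses: a cell is a NE iff neither player can gain by unilaterally deviating.
The row player's best responses — vs I: I (payoff 9); vs II: II (payoff 8); vs III: I (payoff 9); vs IV: II (payoff 9).
The column player's best responses — vs I: I (payoff 7); vs II: II (payoff 9); vs III: II (payoff 9).
Mutual best responses occur at (I, I) and (II, II); at each, neither player gains by switching.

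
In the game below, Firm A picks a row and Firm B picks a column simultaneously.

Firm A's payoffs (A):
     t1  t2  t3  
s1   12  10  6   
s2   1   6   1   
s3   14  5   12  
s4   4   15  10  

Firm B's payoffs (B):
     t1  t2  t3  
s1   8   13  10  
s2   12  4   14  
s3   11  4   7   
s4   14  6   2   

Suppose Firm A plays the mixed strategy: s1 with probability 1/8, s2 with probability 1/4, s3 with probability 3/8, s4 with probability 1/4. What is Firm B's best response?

Compute Firm B's expected payoff from each pure strategy against the given mix.
t1: (1/8)·8 + (1/4)·12 + (3/8)·11 + (1/4)·14 = 93/8
t2: (1/8)·13 + (1/4)·4 + (3/8)·4 + (1/4)·6 = 45/8
t3: (1/8)·10 + (1/4)·14 + (3/8)·7 + (1/4)·2 = 63/8
Highest expected payoff is 93/8, from t1.

t1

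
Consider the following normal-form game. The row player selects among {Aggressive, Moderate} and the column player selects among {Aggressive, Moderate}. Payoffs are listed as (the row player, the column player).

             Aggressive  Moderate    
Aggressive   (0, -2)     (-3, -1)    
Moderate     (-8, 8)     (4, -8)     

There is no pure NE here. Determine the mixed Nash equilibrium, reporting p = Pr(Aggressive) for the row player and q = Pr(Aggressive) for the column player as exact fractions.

p = 16/17, q = 7/15

In a mixed NE each player is indifferent between their pure strategies, so the opponent's mix sets the indifference.
The column player indifferent between Aggressive and Moderate: p·(-2) + (1−p)·8 = p·(-1) + (1−p)·(-8) ⟹ 8 + (-10)p = (-8) + 7p ⟹ p = 16/17.
The row player indifferent between Aggressive and Moderate: q·0 + (1−q)·(-3) = q·(-8) + (1−q)·4 ⟹ (-3) + 3q = 4 + (-12)q ⟹ q = 7/15.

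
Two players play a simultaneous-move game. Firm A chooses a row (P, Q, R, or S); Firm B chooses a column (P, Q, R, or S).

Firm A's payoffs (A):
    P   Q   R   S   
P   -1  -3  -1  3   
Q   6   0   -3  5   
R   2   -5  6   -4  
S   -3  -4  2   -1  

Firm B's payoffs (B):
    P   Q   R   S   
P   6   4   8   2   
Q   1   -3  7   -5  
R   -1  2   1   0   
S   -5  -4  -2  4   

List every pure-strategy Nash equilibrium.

Check mutual best responses: a cell is a NE iff neither player can gain by unilaterally deviating.
Firm A's best responses — vs P: Q (payoff 6); vs Q: Q (payoff 0); vs R: R (payoff 6); vs S: Q (payoff 5).
Firm B's best responses — vs P: R (payoff 8); vs Q: R (payoff 7); vs R: Q (payoff 2); vs S: S (payoff 4).
No cell has both players best-responding. For instance, Firm A's best reply to P is Q, but against Q Firm B prefers R over P.

There is no pure-strategy Nash equilibrium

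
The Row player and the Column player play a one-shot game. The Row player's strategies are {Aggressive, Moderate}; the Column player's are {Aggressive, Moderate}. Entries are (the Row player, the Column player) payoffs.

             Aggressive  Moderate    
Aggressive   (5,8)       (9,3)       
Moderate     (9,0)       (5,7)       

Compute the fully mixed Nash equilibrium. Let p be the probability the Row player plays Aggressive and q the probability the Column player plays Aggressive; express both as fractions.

In a mixed NE each player is indifferent between their pure strategies, so the opponent's mix sets the indifference.
The Column player indifferent between Aggressive and Moderate: p·8 + (1−p)·0 = p·3 + (1−p)·7 ⟹ 0 + 8p = 7 + (-4)p ⟹ p = 7/12.
The Row player indifferent between Aggressive and Moderate: q·5 + (1−q)·9 = q·9 + (1−q)·5 ⟹ 9 + (-4)q = 5 + 4q ⟹ q = 1/2.

p = 7/12, q = 1/2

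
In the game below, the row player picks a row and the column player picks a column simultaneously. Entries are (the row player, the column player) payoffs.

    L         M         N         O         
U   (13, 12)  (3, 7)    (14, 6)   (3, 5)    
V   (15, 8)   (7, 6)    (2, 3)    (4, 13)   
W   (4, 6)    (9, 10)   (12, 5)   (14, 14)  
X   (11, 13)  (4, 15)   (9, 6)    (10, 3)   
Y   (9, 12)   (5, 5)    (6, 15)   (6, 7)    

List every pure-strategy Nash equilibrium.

Check mutual best responses: a cell is a NE iff neither player can gain by unilaterally deviating.
The row player's best responses — vs L: V (payoff 15); vs M: W (payoff 9); vs N: U (payoff 14); vs O: W (payoff 14).
The column player's best responses — vs U: L (payoff 12); vs V: O (payoff 13); vs W: O (payoff 14); vs X: M (payoff 15); vs Y: N (payoff 15).
The only mutual best response is (W, O); neither player gains by switching there.

(W, O)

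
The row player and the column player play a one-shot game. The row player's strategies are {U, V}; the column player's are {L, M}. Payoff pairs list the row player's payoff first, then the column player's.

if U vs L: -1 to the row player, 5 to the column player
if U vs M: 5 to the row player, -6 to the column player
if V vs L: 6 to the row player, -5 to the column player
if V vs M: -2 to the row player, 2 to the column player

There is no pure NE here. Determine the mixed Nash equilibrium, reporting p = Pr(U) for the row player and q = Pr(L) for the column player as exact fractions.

Each player's mixing probability is pinned down by making the *other* player indifferent.
The column player indifferent between L and M: p·5 + (1−p)·(-5) = p·(-6) + (1−p)·2 ⟹ (-5) + 10p = 2 + (-8)p ⟹ p = 7/18.
The row player indifferent between U and V: q·(-1) + (1−q)·5 = q·6 + (1−q)·(-2) ⟹ 5 + (-6)q = (-2) + 8q ⟹ q = 1/2.

p = 7/18, q = 1/2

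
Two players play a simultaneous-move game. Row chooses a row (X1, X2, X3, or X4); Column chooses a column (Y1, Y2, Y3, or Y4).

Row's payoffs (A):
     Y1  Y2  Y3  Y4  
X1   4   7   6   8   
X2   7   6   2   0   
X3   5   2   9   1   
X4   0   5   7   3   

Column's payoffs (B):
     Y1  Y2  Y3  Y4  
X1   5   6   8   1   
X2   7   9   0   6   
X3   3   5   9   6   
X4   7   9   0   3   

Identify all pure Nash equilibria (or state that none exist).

(X3, Y3)

Find each player's best response to every opponent strategy; NE are the intersections.
Row's best responses — vs Y1: X2 (payoff 7); vs Y2: X1 (payoff 7); vs Y3: X3 (payoff 9); vs Y4: X1 (payoff 8).
Column's best responses — vs X1: Y3 (payoff 8); vs X2: Y2 (payoff 9); vs X3: Y3 (payoff 9); vs X4: Y2 (payoff 9).
The only mutual best response is (X3, Y3); neither player gains by switching there.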